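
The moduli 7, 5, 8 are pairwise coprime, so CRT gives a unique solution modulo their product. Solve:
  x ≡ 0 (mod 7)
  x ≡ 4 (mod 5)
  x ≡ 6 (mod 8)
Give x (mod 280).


Moduli 7, 5, 8 are pairwise coprime; by CRT there is a unique solution modulo M = 7 · 5 · 8 = 280.
Solve pairwise, accumulating the modulus:
  Start with x ≡ 0 (mod 7).
  Combine with x ≡ 4 (mod 5): since gcd(7, 5) = 1, we get a unique residue mod 35.
    Write x = 0 + 7·t and substitute into x ≡ 4 (mod 5): 7·t ≡ 4 − 0 = 4 (mod 5).
    Reduce coefficients mod 5: 2·t ≡ 4 (mod 5).
    The inverse of 2 mod 5 is 3 (since 2·3 = 6 = 1·5 + 1), so t ≡ 3·4 = 12 ≡ 2 (mod 5).
    Then x = 0 + 7·2 = 14, valid modulo lcm(7, 5) = 35: x ≡ 14 (mod 35).
  Combine with x ≡ 6 (mod 8): since gcd(35, 8) = 1, we get a unique residue mod 280.
    Write x = 14 + 35·t and substitute into x ≡ 6 (mod 8): 35·t ≡ 6 − 14 = -8 (mod 8).
    Reduce coefficients mod 8: 3·t ≡ 0 (mod 8).
    The inverse of 3 mod 8 is 3 (since 3·3 = 9 = 1·8 + 1), so t ≡ 3·0 = 0 ≡ 0 (mod 8).
    Then x = 14 + 35·0 = 14, valid modulo lcm(35, 8) = 280: x ≡ 14 (mod 280).
Verify: 14 mod 7 = 0 ✓, 14 mod 5 = 4 ✓, 14 mod 8 = 6 ✓.

x ≡ 14 (mod 280).


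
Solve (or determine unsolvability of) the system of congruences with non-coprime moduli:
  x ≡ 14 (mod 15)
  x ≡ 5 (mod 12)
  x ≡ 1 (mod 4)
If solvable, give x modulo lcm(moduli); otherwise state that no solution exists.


Moduli 15, 12, 4 are not pairwise coprime, so CRT works modulo lcm(m_i) when all pairwise compatibility conditions hold.
Pairwise compatibility: gcd(m_i, m_j) must divide a_i - a_j for every pair.
Merge one congruence at a time:
  Start: x ≡ 14 (mod 15).
  Combine with x ≡ 5 (mod 12): gcd(15, 12) = 3; 5 - 14 = -9, which IS divisible by 3, so compatible.
    Write x = 14 + 15·t and substitute into x ≡ 5 (mod 12): 15·t ≡ 5 − 14 = -9 (mod 12).
    Divide the congruence (and modulus) by g = 3: 5·t ≡ -3 (mod 4).
    Reduce coefficients mod 4: 1·t ≡ 1 (mod 4).
    So t ≡ 1 (mod 4).
    Then x = 14 + 15·1 = 29, valid modulo lcm(15, 12) = 60: x ≡ 29 (mod 60).
  Combine with x ≡ 1 (mod 4): gcd(60, 4) = 4; 1 - 29 = -28, which IS divisible by 4, so compatible.
    Write x = 29 + 60·t and substitute into x ≡ 1 (mod 4): 60·t ≡ 1 − 29 = -28 (mod 4).
    Divide the congruence (and modulus) by g = 4: 15·t ≡ -7 (mod 1).
    Modulo 1 every t works; take t = 0.
    Then x = 29 + 60·0 = 29, valid modulo lcm(60, 4) = 60: x ≡ 29 (mod 60).
Verify: 29 mod 15 = 14, 29 mod 12 = 5, 29 mod 4 = 1.

x ≡ 29 (mod 60).


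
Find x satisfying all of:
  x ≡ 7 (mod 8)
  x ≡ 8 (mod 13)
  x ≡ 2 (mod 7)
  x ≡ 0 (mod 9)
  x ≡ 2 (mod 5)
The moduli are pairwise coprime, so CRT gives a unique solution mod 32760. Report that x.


Product of moduli M = 8 · 13 · 7 · 9 · 5 = 32760.
Merge one congruence at a time:
  Start: x ≡ 7 (mod 8).
  Combine with x ≡ 8 (mod 13); new modulus lcm = 104.
    Write x = 7 + 8·t and substitute into x ≡ 8 (mod 13): 8·t ≡ 8 − 7 = 1 (mod 13).
    The inverse of 8 mod 13 is 5 (since 8·5 = 40 = 3·13 + 1), so t ≡ 5·1 = 5 ≡ 5 (mod 13).
    Then x = 7 + 8·5 = 47, valid modulo lcm(8, 13) = 104: x ≡ 47 (mod 104).
  Combine with x ≡ 2 (mod 7); new modulus lcm = 728.
    Write x = 47 + 104·t and substitute into x ≡ 2 (mod 7): 104·t ≡ 2 − 47 = -45 (mod 7).
    Reduce coefficients mod 7: 6·t ≡ 4 (mod 7).
    The inverse of 6 mod 7 is 6 (since 6·6 = 36 = 5·7 + 1), so t ≡ 6·4 = 24 ≡ 3 (mod 7).
    Then x = 47 + 104·3 = 359, valid modulo lcm(104, 7) = 728: x ≡ 359 (mod 728).
  Combine with x ≡ 0 (mod 9); new modulus lcm = 6552.
    Write x = 359 + 728·t and substitute into x ≡ 0 (mod 9): 728·t ≡ 0 − 359 = -359 (mod 9).
    Reduce coefficients mod 9: 8·t ≡ 1 (mod 9).
    The inverse of 8 mod 9 is 8 (since 8·8 = 64 = 7·9 + 1), so t ≡ 8·1 = 8 ≡ 8 (mod 9).
    Then x = 359 + 728·8 = 6183, valid modulo lcm(728, 9) = 6552: x ≡ 6183 (mod 6552).
  Combine with x ≡ 2 (mod 5); new modulus lcm = 32760.
    Write x = 6183 + 6552·t and substitute into x ≡ 2 (mod 5): 6552·t ≡ 2 − 6183 = -6181 (mod 5).
    Reduce coefficients mod 5: 2·t ≡ 4 (mod 5).
    The inverse of 2 mod 5 is 3 (since 2·3 = 6 = 1·5 + 1), so t ≡ 3·4 = 12 ≡ 2 (mod 5).
    Then x = 6183 + 6552·2 = 19287, valid modulo lcm(6552, 5) = 32760: x ≡ 19287 (mod 32760).
Verify against each original: 19287 mod 8 = 7, 19287 mod 13 = 8, 19287 mod 7 = 2, 19287 mod 9 = 0, 19287 mod 5 = 2.

x ≡ 19287 (mod 32760).


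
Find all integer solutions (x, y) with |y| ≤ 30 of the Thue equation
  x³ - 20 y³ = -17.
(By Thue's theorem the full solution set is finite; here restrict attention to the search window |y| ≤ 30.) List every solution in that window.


The equation is x³ - 20y³ = -17. For fixed y, x³ = 20·y³ − 17, so a solution requires the RHS to be a perfect cube.
Strategy: iterate y from -30 to 30, compute RHS = 20·y³ − 17, and check whether it is a (positive or negative) perfect cube.
Check small values of y:
  y = 0: RHS = -17 is not a perfect cube.
  y = 1: RHS = 3 is not a perfect cube.
  y = -1: RHS = -37 is not a perfect cube.
  y = 2: RHS = 143 is not a perfect cube.
  y = -2: RHS = -177 is not a perfect cube.
  y = 3: RHS = 523 is not a perfect cube.
  y = -3: RHS = -557 is not a perfect cube.
Continuing the search up to |y| = 30 finds no solutions either.
No (x, y) in the scanned range satisfies the equation.

No integer solutions with |y| ≤ 30.


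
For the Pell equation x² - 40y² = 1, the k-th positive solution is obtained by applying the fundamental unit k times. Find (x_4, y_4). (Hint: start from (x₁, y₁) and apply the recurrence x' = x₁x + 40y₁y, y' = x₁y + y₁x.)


Step 1: Find the fundamental solution (x₁, y₁) of x² - 40y² = 1.
  Expand √40 as a continued fraction. a₀ = ⌊√40⌋ = 6; iterate m_{k+1} = d_k·a_k − m_k, d_{k+1} = (40 − m_{k+1}²)/d_k, a_{k+1} = ⌊(a₀ + m_{k+1})/d_{k+1}⌋ (starting m₀ = 0, d₀ = 1), with convergents p_k = a_k·p_{k-1} + p_{k-2}, q_k = a_k·q_{k-1} + q_{k-2} (p₋₁ = 1, q₋₁ = 0):
  k = 0: a₀ = 6; p₀/q₀ = 6/1; p₀² − 40·q₀² = 36 − 40 = -4.
  k = 1: m = 6, d = 4, a = ⌊(6 + 6)/4⌋ = 3; p/q = (3·6 + 1)/(3·1 + 0) = 19/3; p² − 40·q² = 361 − 360 = 1.
  The first convergent with p² − 40·q² = 1 gives the fundamental solution (x₁, y₁) = (19, 3).
Step 2: Apply the recurrence (x_{n+1}, y_{n+1}) = (x₁x_n + 40y₁y_n, x₁y_n + y₁x_n) repeatedly.
  From (x_1, y_1) = (19, 3): x_2 = 19·19 + 40·3·3 = 721; y_2 = 19·3 + 3·19 = 114.
  From (x_2, y_2) = (721, 114): x_3 = 19·721 + 40·3·114 = 27379; y_3 = 19·114 + 3·721 = 4329.
  From (x_3, y_3) = (27379, 4329): x_4 = 19·27379 + 40·3·4329 = 1039681; y_4 = 19·4329 + 3·27379 = 164388.
Step 3: Verify x_4² - 40·y_4² = 1080936581761 - 1080936581760 = 1 (should be 1). ✓

(x_1, y_1) = (19, 3); (x_4, y_4) = (1039681, 164388).


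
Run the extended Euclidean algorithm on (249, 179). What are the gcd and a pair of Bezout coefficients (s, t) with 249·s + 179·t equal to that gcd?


Euclidean algorithm on (249, 179) — divide until remainder is 0:
  249 = 1 · 179 + 70
  179 = 2 · 70 + 39
  70 = 1 · 39 + 31
  39 = 1 · 31 + 8
  31 = 3 · 8 + 7
  8 = 1 · 7 + 1
  7 = 7 · 1 + 0
gcd(249, 179) = 1.
Track Bezout coefficients alongside the remainders: start with r₀ = 249 = a·1 + b·0 (s = 1, t = 0) and r₁ = 179 = a·0 + b·1 (s = 0, t = 1); each new remainder r_{k+1} = r_{k-1} − q_k·r_k inherits s_{k+1} = s_{k-1} − q_k·s_k, t_{k+1} = t_{k-1} − q_k·t_k, so r_k = a·s_k + b·t_k at every step:
  q = 1: r = 70, s = 1 − 1·0 = 1, t = 0 − 1·1 = -1  (check: 249·1 + 179·(-1) = 70)
  q = 2: r = 39, s = 0 − 2·1 = -2, t = 1 − 2·(-1) = 3  (check: 249·(-2) + 179·3 = 39)
  q = 1: r = 31, s = 1 − 1·(-2) = 3, t = -1 − 1·3 = -4  (check: 249·3 + 179·(-4) = 31)
  q = 1: r = 8, s = -2 − 1·3 = -5, t = 3 − 1·(-4) = 7  (check: 249·(-5) + 179·7 = 8)
  q = 3: r = 7, s = 3 − 3·(-5) = 18, t = -4 − 3·7 = -25  (check: 249·18 + 179·(-25) = 7)
  q = 1: r = 1, s = -5 − 1·18 = -23, t = 7 − 1·(-25) = 32  (check: 249·(-23) + 179·32 = 1)
The row with r = 1 (the gcd) gives the Bezout coefficients s = -23, t = 32.
Result: 249 · (-23) + 179 · (32) = 1.

gcd(249, 179) = 1; s = -23, t = 32 (check: 249·(-23) + 179·32 = 1).


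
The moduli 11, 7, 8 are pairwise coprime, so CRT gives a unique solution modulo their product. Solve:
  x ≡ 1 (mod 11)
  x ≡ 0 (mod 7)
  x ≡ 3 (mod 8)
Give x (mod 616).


Moduli 11, 7, 8 are pairwise coprime; by CRT there is a unique solution modulo M = 11 · 7 · 8 = 616.
Solve pairwise, accumulating the modulus:
  Start with x ≡ 1 (mod 11).
  Combine with x ≡ 0 (mod 7): since gcd(11, 7) = 1, we get a unique residue mod 77.
    Write x = 1 + 11·t and substitute into x ≡ 0 (mod 7): 11·t ≡ 0 − 1 = -1 (mod 7).
    Reduce coefficients mod 7: 4·t ≡ 6 (mod 7).
    The inverse of 4 mod 7 is 2 (since 4·2 = 8 = 1·7 + 1), so t ≡ 2·6 = 12 ≡ 5 (mod 7).
    Then x = 1 + 11·5 = 56, valid modulo lcm(11, 7) = 77: x ≡ 56 (mod 77).
  Combine with x ≡ 3 (mod 8): since gcd(77, 8) = 1, we get a unique residue mod 616.
    Write x = 56 + 77·t and substitute into x ≡ 3 (mod 8): 77·t ≡ 3 − 56 = -53 (mod 8).
    Reduce coefficients mod 8: 5·t ≡ 3 (mod 8).
    The inverse of 5 mod 8 is 5 (since 5·5 = 25 = 3·8 + 1), so t ≡ 5·3 = 15 ≡ 7 (mod 8).
    Then x = 56 + 77·7 = 595, valid modulo lcm(77, 8) = 616: x ≡ 595 (mod 616).
Verify: 595 mod 11 = 1 ✓, 595 mod 7 = 0 ✓, 595 mod 8 = 3 ✓.

x ≡ 595 (mod 616).


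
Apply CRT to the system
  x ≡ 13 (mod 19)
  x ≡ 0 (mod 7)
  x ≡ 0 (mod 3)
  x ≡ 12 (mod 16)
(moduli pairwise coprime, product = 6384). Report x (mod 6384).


Product of moduli M = 19 · 7 · 3 · 16 = 6384.
Merge one congruence at a time:
  Start: x ≡ 13 (mod 19).
  Combine with x ≡ 0 (mod 7); new modulus lcm = 133.
    Write x = 13 + 19·t and substitute into x ≡ 0 (mod 7): 19·t ≡ 0 − 13 = -13 (mod 7).
    Reduce coefficients mod 7: 5·t ≡ 1 (mod 7).
    The inverse of 5 mod 7 is 3 (since 5·3 = 15 = 2·7 + 1), so t ≡ 3·1 = 3 ≡ 3 (mod 7).
    Then x = 13 + 19·3 = 70, valid modulo lcm(19, 7) = 133: x ≡ 70 (mod 133).
  Combine with x ≡ 0 (mod 3); new modulus lcm = 399.
    Write x = 70 + 133·t and substitute into x ≡ 0 (mod 3): 133·t ≡ 0 − 70 = -70 (mod 3).
    Reduce coefficients mod 3: 1·t ≡ 2 (mod 3).
    So t ≡ 2 (mod 3).
    Then x = 70 + 133·2 = 336, valid modulo lcm(133, 3) = 399: x ≡ 336 (mod 399).
  Combine with x ≡ 12 (mod 16); new modulus lcm = 6384.
    Write x = 336 + 399·t and substitute into x ≡ 12 (mod 16): 399·t ≡ 12 − 336 = -324 (mod 16).
    Reduce coefficients mod 16: 15·t ≡ 12 (mod 16).
    The inverse of 15 mod 16 is 15 (since 15·15 = 225 = 14·16 + 1), so t ≡ 15·12 = 180 ≡ 4 (mod 16).
    Then x = 336 + 399·4 = 1932, valid modulo lcm(399, 16) = 6384: x ≡ 1932 (mod 6384).
Verify against each original: 1932 mod 19 = 13, 1932 mod 7 = 0, 1932 mod 3 = 0, 1932 mod 16 = 12.

x ≡ 1932 (mod 6384).


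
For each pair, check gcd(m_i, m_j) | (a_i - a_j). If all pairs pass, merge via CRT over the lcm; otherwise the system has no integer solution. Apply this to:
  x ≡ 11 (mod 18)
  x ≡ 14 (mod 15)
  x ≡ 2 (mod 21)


Moduli 18, 15, 21 are not pairwise coprime, so CRT works modulo lcm(m_i) when all pairwise compatibility conditions hold.
Pairwise compatibility: gcd(m_i, m_j) must divide a_i - a_j for every pair.
Merge one congruence at a time:
  Start: x ≡ 11 (mod 18).
  Combine with x ≡ 14 (mod 15): gcd(18, 15) = 3; 14 - 11 = 3, which IS divisible by 3, so compatible.
    Write x = 11 + 18·t and substitute into x ≡ 14 (mod 15): 18·t ≡ 14 − 11 = 3 (mod 15).
    Divide the congruence (and modulus) by g = 3: 6·t ≡ 1 (mod 5).
    Reduce coefficients mod 5: 1·t ≡ 1 (mod 5).
    So t ≡ 1 (mod 5).
    Then x = 11 + 18·1 = 29, valid modulo lcm(18, 15) = 90: x ≡ 29 (mod 90).
  Combine with x ≡ 2 (mod 21): gcd(90, 21) = 3; 2 - 29 = -27, which IS divisible by 3, so compatible.
    Write x = 29 + 90·t and substitute into x ≡ 2 (mod 21): 90·t ≡ 2 − 29 = -27 (mod 21).
    Divide the congruence (and modulus) by g = 3: 30·t ≡ -9 (mod 7).
    Reduce coefficients mod 7: 2·t ≡ 5 (mod 7).
    The inverse of 2 mod 7 is 4 (since 2·4 = 8 = 1·7 + 1), so t ≡ 4·5 = 20 ≡ 6 (mod 7).
    Then x = 29 + 90·6 = 569, valid modulo lcm(90, 21) = 630: x ≡ 569 (mod 630).
Verify: 569 mod 18 = 11, 569 mod 15 = 14, 569 mod 21 = 2.

x ≡ 569 (mod 630).


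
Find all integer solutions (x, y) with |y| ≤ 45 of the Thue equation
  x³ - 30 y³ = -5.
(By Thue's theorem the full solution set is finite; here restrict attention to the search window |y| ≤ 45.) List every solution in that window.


The equation is x³ - 30y³ = -5. For fixed y, x³ = 30·y³ − 5, so a solution requires the RHS to be a perfect cube.
Strategy: iterate y from -45 to 45, compute RHS = 30·y³ − 5, and check whether it is a (positive or negative) perfect cube.
Check small values of y:
  y = 0: RHS = -5 is not a perfect cube.
  y = 1: RHS = 25 is not a perfect cube.
  y = -1: RHS = -35 is not a perfect cube.
  y = 2: RHS = 235 is not a perfect cube.
  y = -2: RHS = -245 is not a perfect cube.
  y = 3: RHS = 805 is not a perfect cube.
  y = -3: RHS = -815 is not a perfect cube.
Continuing the search up to |y| = 45 finds no solutions either.
No (x, y) in the scanned range satisfies the equation.

No integer solutions with |y| ≤ 45.


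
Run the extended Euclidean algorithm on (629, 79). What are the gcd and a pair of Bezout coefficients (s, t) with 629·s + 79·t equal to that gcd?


Euclidean algorithm on (629, 79) — divide until remainder is 0:
  629 = 7 · 79 + 76
  79 = 1 · 76 + 3
  76 = 25 · 3 + 1
  3 = 3 · 1 + 0
gcd(629, 79) = 1.
Track Bezout coefficients alongside the remainders: start with r₀ = 629 = a·1 + b·0 (s = 1, t = 0) and r₁ = 79 = a·0 + b·1 (s = 0, t = 1); each new remainder r_{k+1} = r_{k-1} − q_k·r_k inherits s_{k+1} = s_{k-1} − q_k·s_k, t_{k+1} = t_{k-1} − q_k·t_k, so r_k = a·s_k + b·t_k at every step:
  q = 7: r = 76, s = 1 − 7·0 = 1, t = 0 − 7·1 = -7  (check: 629·1 + 79·(-7) = 76)
  q = 1: r = 3, s = 0 − 1·1 = -1, t = 1 − 1·(-7) = 8  (check: 629·(-1) + 79·8 = 3)
  q = 25: r = 1, s = 1 − 25·(-1) = 26, t = -7 − 25·8 = -207  (check: 629·26 + 79·(-207) = 1)
The row with r = 1 (the gcd) gives the Bezout coefficients s = 26, t = -207.
Result: 629 · (26) + 79 · (-207) = 1.

gcd(629, 79) = 1; s = 26, t = -207 (check: 629·26 + 79·(-207) = 1).


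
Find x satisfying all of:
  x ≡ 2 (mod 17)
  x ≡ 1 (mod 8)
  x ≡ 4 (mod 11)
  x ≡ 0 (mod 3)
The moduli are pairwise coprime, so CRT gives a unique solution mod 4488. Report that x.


Product of moduli M = 17 · 8 · 11 · 3 = 4488.
Merge one congruence at a time:
  Start: x ≡ 2 (mod 17).
  Combine with x ≡ 1 (mod 8); new modulus lcm = 136.
    Write x = 2 + 17·t and substitute into x ≡ 1 (mod 8): 17·t ≡ 1 − 2 = -1 (mod 8).
    Reduce coefficients mod 8: 1·t ≡ 7 (mod 8).
    So t ≡ 7 (mod 8).
    Then x = 2 + 17·7 = 121, valid modulo lcm(17, 8) = 136: x ≡ 121 (mod 136).
  Combine with x ≡ 4 (mod 11); new modulus lcm = 1496.
    Write x = 121 + 136·t and substitute into x ≡ 4 (mod 11): 136·t ≡ 4 − 121 = -117 (mod 11).
    Reduce coefficients mod 11: 4·t ≡ 4 (mod 11).
    The inverse of 4 mod 11 is 3 (since 4·3 = 12 = 1·11 + 1), so t ≡ 3·4 = 12 ≡ 1 (mod 11).
    Then x = 121 + 136·1 = 257, valid modulo lcm(136, 11) = 1496: x ≡ 257 (mod 1496).
  Combine with x ≡ 0 (mod 3); new modulus lcm = 4488.
    Write x = 257 + 1496·t and substitute into x ≡ 0 (mod 3): 1496·t ≡ 0 − 257 = -257 (mod 3).
    Reduce coefficients mod 3: 2·t ≡ 1 (mod 3).
    The inverse of 2 mod 3 is 2 (since 2·2 = 4 = 1·3 + 1), so t ≡ 2·1 = 2 ≡ 2 (mod 3).
    Then x = 257 + 1496·2 = 3249, valid modulo lcm(1496, 3) = 4488: x ≡ 3249 (mod 4488).
Verify against each original: 3249 mod 17 = 2, 3249 mod 8 = 1, 3249 mod 11 = 4, 3249 mod 3 = 0.

x ≡ 3249 (mod 4488).


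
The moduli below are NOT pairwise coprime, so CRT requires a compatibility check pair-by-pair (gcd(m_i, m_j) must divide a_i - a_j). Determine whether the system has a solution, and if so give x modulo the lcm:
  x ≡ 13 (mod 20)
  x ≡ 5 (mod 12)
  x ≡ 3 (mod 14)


Moduli 20, 12, 14 are not pairwise coprime, so CRT works modulo lcm(m_i) when all pairwise compatibility conditions hold.
Pairwise compatibility: gcd(m_i, m_j) must divide a_i - a_j for every pair.
Merge one congruence at a time:
  Start: x ≡ 13 (mod 20).
  Combine with x ≡ 5 (mod 12): gcd(20, 12) = 4; 5 - 13 = -8, which IS divisible by 4, so compatible.
    Write x = 13 + 20·t and substitute into x ≡ 5 (mod 12): 20·t ≡ 5 − 13 = -8 (mod 12).
    Divide the congruence (and modulus) by g = 4: 5·t ≡ -2 (mod 3).
    Reduce coefficients mod 3: 2·t ≡ 1 (mod 3).
    The inverse of 2 mod 3 is 2 (since 2·2 = 4 = 1·3 + 1), so t ≡ 2·1 = 2 ≡ 2 (mod 3).
    Then x = 13 + 20·2 = 53, valid modulo lcm(20, 12) = 60: x ≡ 53 (mod 60).
  Combine with x ≡ 3 (mod 14): gcd(60, 14) = 2; 3 - 53 = -50, which IS divisible by 2, so compatible.
    Write x = 53 + 60·t and substitute into x ≡ 3 (mod 14): 60·t ≡ 3 − 53 = -50 (mod 14).
    Divide the congruence (and modulus) by g = 2: 30·t ≡ -25 (mod 7).
    Reduce coefficients mod 7: 2·t ≡ 3 (mod 7).
    The inverse of 2 mod 7 is 4 (since 2·4 = 8 = 1·7 + 1), so t ≡ 4·3 = 12 ≡ 5 (mod 7).
    Then x = 53 + 60·5 = 353, valid modulo lcm(60, 14) = 420: x ≡ 353 (mod 420).
Verify: 353 mod 20 = 13, 353 mod 12 = 5, 353 mod 14 = 3.

x ≡ 353 (mod 420).


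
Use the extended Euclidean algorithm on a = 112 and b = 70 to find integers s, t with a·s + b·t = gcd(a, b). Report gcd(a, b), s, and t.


Euclidean algorithm on (112, 70) — divide until remainder is 0:
  112 = 1 · 70 + 42
  70 = 1 · 42 + 28
  42 = 1 · 28 + 14
  28 = 2 · 14 + 0
gcd(112, 70) = 14.
Track Bezout coefficients alongside the remainders: start with r₀ = 112 = a·1 + b·0 (s = 1, t = 0) and r₁ = 70 = a·0 + b·1 (s = 0, t = 1); each new remainder r_{k+1} = r_{k-1} − q_k·r_k inherits s_{k+1} = s_{k-1} − q_k·s_k, t_{k+1} = t_{k-1} − q_k·t_k, so r_k = a·s_k + b·t_k at every step:
  q = 1: r = 42, s = 1 − 1·0 = 1, t = 0 − 1·1 = -1  (check: 112·1 + 70·(-1) = 42)
  q = 1: r = 28, s = 0 − 1·1 = -1, t = 1 − 1·(-1) = 2  (check: 112·(-1) + 70·2 = 28)
  q = 1: r = 14, s = 1 − 1·(-1) = 2, t = -1 − 1·2 = -3  (check: 112·2 + 70·(-3) = 14)
The row with r = 14 (the gcd) gives the Bezout coefficients s = 2, t = -3.
Result: 112 · (2) + 70 · (-3) = 14.

gcd(112, 70) = 14; s = 2, t = -3 (check: 112·2 + 70·(-3) = 14).


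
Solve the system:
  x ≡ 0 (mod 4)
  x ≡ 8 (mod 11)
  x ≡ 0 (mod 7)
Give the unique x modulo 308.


Moduli 4, 11, 7 are pairwise coprime; by CRT there is a unique solution modulo M = 4 · 11 · 7 = 308.
Solve pairwise, accumulating the modulus:
  Start with x ≡ 0 (mod 4).
  Combine with x ≡ 8 (mod 11): since gcd(4, 11) = 1, we get a unique residue mod 44.
    Write x = 0 + 4·t and substitute into x ≡ 8 (mod 11): 4·t ≡ 8 − 0 = 8 (mod 11).
    The inverse of 4 mod 11 is 3 (since 4·3 = 12 = 1·11 + 1), so t ≡ 3·8 = 24 ≡ 2 (mod 11).
    Then x = 0 + 4·2 = 8, valid modulo lcm(4, 11) = 44: x ≡ 8 (mod 44).
  Combine with x ≡ 0 (mod 7): since gcd(44, 7) = 1, we get a unique residue mod 308.
    Write x = 8 + 44·t and substitute into x ≡ 0 (mod 7): 44·t ≡ 0 − 8 = -8 (mod 7).
    Reduce coefficients mod 7: 2·t ≡ 6 (mod 7).
    The inverse of 2 mod 7 is 4 (since 2·4 = 8 = 1·7 + 1), so t ≡ 4·6 = 24 ≡ 3 (mod 7).
    Then x = 8 + 44·3 = 140, valid modulo lcm(44, 7) = 308: x ≡ 140 (mod 308).
Verify: 140 mod 4 = 0 ✓, 140 mod 11 = 8 ✓, 140 mod 7 = 0 ✓.

x ≡ 140 (mod 308).


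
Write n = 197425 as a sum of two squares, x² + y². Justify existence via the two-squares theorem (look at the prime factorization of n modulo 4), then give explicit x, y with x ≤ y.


Step 1: Factor n = 197425 = 5^2 · 53 · 149.
Step 2: Check the mod-4 condition on each prime factor: 5 ≡ 1 (mod 4), exponent 2; 53 ≡ 1 (mod 4), exponent 1; 149 ≡ 1 (mod 4), exponent 1.
All primes ≡ 3 (mod 4) appear to even exponent (or don't appear), so by the two-squares theorem n IS expressible as a sum of two squares.
Step 3: Build a representation. Group n = k² · m with k = 5 and m = 53 · 149 = 7897 (a product of primes ≡ 1 (mod 4)); a representation of m scales to one of n via (k·x)² + (k·y)² = k²(x² + y²). Each prime p ≡ 1 (mod 4) is itself a sum of two squares; find a² by testing p − a² for a perfect square:
  53: 53 − 1² = 52, 53 − 2² = 49 = 7² ⇒ 53 = 2² + 7².
  149: 149 − 1² = 148, 149 − 2² = 145, 149 − 3² = 140, 149 − 4² = 133, 149 − 5² = 124, 149 − 6² = 113, 149 − 7² = 100 = 10² ⇒ 149 = 7² + 10².
  Combine using the Brahmagupta–Fibonacci identity (a² + b²)(c² + d²) = (ac − bd)² + (ad + bc)² = (ac + bd)² + (ad − bc)²:
  53 · 149 = 7897: from (2² + 7²)(7² + 10²), take (2·7 − 7·10, 2·10 + 7·7) = (14 − 70, 20 + 49) = (-56, 69); dropping signs (only squares matter) gives (56, 69); check 56² + 69² = 3136 + 4761 = 7897 ✓.
  Scale by k = 5: (5·56, 5·69) = (280, 345).
Step 4: Order so x ≤ y and verify: 280² + 345² = 78400 + 119025 = 197425 = n. ✓

n = 197425 = 280² + 345² (one valid representation with x ≤ y).


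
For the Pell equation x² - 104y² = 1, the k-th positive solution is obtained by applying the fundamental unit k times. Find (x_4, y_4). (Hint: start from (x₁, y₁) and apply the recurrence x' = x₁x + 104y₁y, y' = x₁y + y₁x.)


Step 1: Find the fundamental solution (x₁, y₁) of x² - 104y² = 1.
  Expand √104 as a continued fraction. a₀ = ⌊√104⌋ = 10; iterate m_{k+1} = d_k·a_k − m_k, d_{k+1} = (104 − m_{k+1}²)/d_k, a_{k+1} = ⌊(a₀ + m_{k+1})/d_{k+1}⌋ (starting m₀ = 0, d₀ = 1), with convergents p_k = a_k·p_{k-1} + p_{k-2}, q_k = a_k·q_{k-1} + q_{k-2} (p₋₁ = 1, q₋₁ = 0):
  k = 0: a₀ = 10; p₀/q₀ = 10/1; p₀² − 104·q₀² = 100 − 104 = -4.
  k = 1: m = 10, d = 4, a = ⌊(10 + 10)/4⌋ = 5; p/q = (5·10 + 1)/(5·1 + 0) = 51/5; p² − 104·q² = 2601 − 2600 = 1.
  The first convergent with p² − 104·q² = 1 gives the fundamental solution (x₁, y₁) = (51, 5).
Step 2: Apply the recurrence (x_{n+1}, y_{n+1}) = (x₁x_n + 104y₁y_n, x₁y_n + y₁x_n) repeatedly.
  From (x_1, y_1) = (51, 5): x_2 = 51·51 + 104·5·5 = 5201; y_2 = 51·5 + 5·51 = 510.
  From (x_2, y_2) = (5201, 510): x_3 = 51·5201 + 104·5·510 = 530451; y_3 = 51·510 + 5·5201 = 52015.
  From (x_3, y_3) = (530451, 52015): x_4 = 51·530451 + 104·5·52015 = 54100801; y_4 = 51·52015 + 5·530451 = 5305020.
Step 3: Verify x_4² - 104·y_4² = 2926896668841601 - 2926896668841600 = 1 (should be 1). ✓

(x_1, y_1) = (51, 5); (x_4, y_4) = (54100801, 5305020).


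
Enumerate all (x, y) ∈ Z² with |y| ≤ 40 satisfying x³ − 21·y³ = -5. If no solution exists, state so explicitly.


The equation is x³ - 21y³ = -5. For fixed y, x³ = 21·y³ − 5, so a solution requires the RHS to be a perfect cube.
Strategy: iterate y from -40 to 40, compute RHS = 21·y³ − 5, and check whether it is a (positive or negative) perfect cube.
Check small values of y:
  y = 0: RHS = -5 is not a perfect cube.
  y = 1: RHS = 16 is not a perfect cube.
  y = -1: RHS = -26 is not a perfect cube.
  y = 2: RHS = 163 is not a perfect cube.
  y = -2: RHS = -173 is not a perfect cube.
  y = 3: RHS = 562 is not a perfect cube.
  y = -3: RHS = -572 is not a perfect cube.
Continuing the search up to |y| = 40 finds no solutions either.
No (x, y) in the scanned range satisfies the equation.

No integer solutions with |y| ≤ 40.


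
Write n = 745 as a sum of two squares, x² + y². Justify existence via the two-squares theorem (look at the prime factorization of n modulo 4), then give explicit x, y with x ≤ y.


Step 1: Factor n = 745 = 5 · 149.
Step 2: Check the mod-4 condition on each prime factor: 5 ≡ 1 (mod 4), exponent 1; 149 ≡ 1 (mod 4), exponent 1.
All primes ≡ 3 (mod 4) appear to even exponent (or don't appear), so by the two-squares theorem n IS expressible as a sum of two squares.
Step 3: Build a representation. Here n = 5 · 149 is a product of primes ≡ 1 (mod 4). Each prime p ≡ 1 (mod 4) is itself a sum of two squares; find a² by testing p − a² for a perfect square:
  5: 5 − 1² = 4 = 2² ⇒ 5 = 1² + 2².
  149: 149 − 1² = 148, 149 − 2² = 145, 149 − 3² = 140, 149 − 4² = 133, 149 − 5² = 124, 149 − 6² = 113, 149 − 7² = 100 = 10² ⇒ 149 = 7² + 10².
  Combine using the Brahmagupta–Fibonacci identity (a² + b²)(c² + d²) = (ac − bd)² + (ad + bc)² = (ac + bd)² + (ad − bc)²:
  5 · 149 = 745: from (1² + 2²)(7² + 10²), take (1·7 − 2·10, 1·10 + 2·7) = (7 − 20, 10 + 14) = (-13, 24); dropping signs (only squares matter) gives (13, 24); check 13² + 24² = 169 + 576 = 745 ✓.
Step 4: Order so x ≤ y and verify: 13² + 24² = 169 + 576 = 745 = n. ✓

n = 745 = 13² + 24² (one valid representation with x ≤ y).


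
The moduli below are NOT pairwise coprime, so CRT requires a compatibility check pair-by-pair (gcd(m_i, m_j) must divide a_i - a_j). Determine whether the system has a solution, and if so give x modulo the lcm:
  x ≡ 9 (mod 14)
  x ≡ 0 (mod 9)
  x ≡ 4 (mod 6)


Moduli 14, 9, 6 are not pairwise coprime, so CRT works modulo lcm(m_i) when all pairwise compatibility conditions hold.
Pairwise compatibility: gcd(m_i, m_j) must divide a_i - a_j for every pair.
Merge one congruence at a time:
  Start: x ≡ 9 (mod 14).
  Combine with x ≡ 0 (mod 9): gcd(14, 9) = 1; 0 - 9 = -9, which IS divisible by 1, so compatible.
    Write x = 9 + 14·t and substitute into x ≡ 0 (mod 9): 14·t ≡ 0 − 9 = -9 (mod 9).
    Reduce coefficients mod 9: 5·t ≡ 0 (mod 9).
    The inverse of 5 mod 9 is 2 (since 5·2 = 10 = 1·9 + 1), so t ≡ 2·0 = 0 ≡ 0 (mod 9).
    Then x = 9 + 14·0 = 9, valid modulo lcm(14, 9) = 126: x ≡ 9 (mod 126).
  Combine with x ≡ 4 (mod 6): gcd(126, 6) = 6, and 4 - 9 = -5 is NOT divisible by 6.
    ⇒ system is inconsistent (no integer solution).

No solution (the system is inconsistent).


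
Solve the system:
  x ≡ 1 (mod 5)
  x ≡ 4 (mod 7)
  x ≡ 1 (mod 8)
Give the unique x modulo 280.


Moduli 5, 7, 8 are pairwise coprime; by CRT there is a unique solution modulo M = 5 · 7 · 8 = 280.
Solve pairwise, accumulating the modulus:
  Start with x ≡ 1 (mod 5).
  Combine with x ≡ 4 (mod 7): since gcd(5, 7) = 1, we get a unique residue mod 35.
    Write x = 1 + 5·t and substitute into x ≡ 4 (mod 7): 5·t ≡ 4 − 1 = 3 (mod 7).
    The inverse of 5 mod 7 is 3 (since 5·3 = 15 = 2·7 + 1), so t ≡ 3·3 = 9 ≡ 2 (mod 7).
    Then x = 1 + 5·2 = 11, valid modulo lcm(5, 7) = 35: x ≡ 11 (mod 35).
  Combine with x ≡ 1 (mod 8): since gcd(35, 8) = 1, we get a unique residue mod 280.
    Write x = 11 + 35·t and substitute into x ≡ 1 (mod 8): 35·t ≡ 1 − 11 = -10 (mod 8).
    Reduce coefficients mod 8: 3·t ≡ 6 (mod 8).
    The inverse of 3 mod 8 is 3 (since 3·3 = 9 = 1·8 + 1), so t ≡ 3·6 = 18 ≡ 2 (mod 8).
    Then x = 11 + 35·2 = 81, valid modulo lcm(35, 8) = 280: x ≡ 81 (mod 280).
Verify: 81 mod 5 = 1 ✓, 81 mod 7 = 4 ✓, 81 mod 8 = 1 ✓.

x ≡ 81 (mod 280).


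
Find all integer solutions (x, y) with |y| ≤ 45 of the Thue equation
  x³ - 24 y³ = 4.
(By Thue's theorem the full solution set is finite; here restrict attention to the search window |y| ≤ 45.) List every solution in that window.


The equation is x³ - 24y³ = 4. For fixed y, x³ = 24·y³ + 4, so a solution requires the RHS to be a perfect cube.
Strategy: iterate y from -45 to 45, compute RHS = 24·y³ + 4, and check whether it is a (positive or negative) perfect cube.
Check small values of y:
  y = 0: RHS = 4 is not a perfect cube.
  y = 1: RHS = 28 is not a perfect cube.
  y = -1: RHS = -20 is not a perfect cube.
  y = 2: RHS = 196 is not a perfect cube.
  y = -2: RHS = -188 is not a perfect cube.
  y = 3: RHS = 652 is not a perfect cube.
  y = -3: RHS = -644 is not a perfect cube.
Continuing the search up to |y| = 45 finds no solutions either.
No (x, y) in the scanned range satisfies the equation.

No integer solutions with |y| ≤ 45.


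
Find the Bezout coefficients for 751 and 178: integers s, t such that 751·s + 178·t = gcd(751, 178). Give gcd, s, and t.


Euclidean algorithm on (751, 178) — divide until remainder is 0:
  751 = 4 · 178 + 39
  178 = 4 · 39 + 22
  39 = 1 · 22 + 17
  22 = 1 · 17 + 5
  17 = 3 · 5 + 2
  5 = 2 · 2 + 1
  2 = 2 · 1 + 0
gcd(751, 178) = 1.
Track Bezout coefficients alongside the remainders: start with r₀ = 751 = a·1 + b·0 (s = 1, t = 0) and r₁ = 178 = a·0 + b·1 (s = 0, t = 1); each new remainder r_{k+1} = r_{k-1} − q_k·r_k inherits s_{k+1} = s_{k-1} − q_k·s_k, t_{k+1} = t_{k-1} − q_k·t_k, so r_k = a·s_k + b·t_k at every step:
  q = 4: r = 39, s = 1 − 4·0 = 1, t = 0 − 4·1 = -4  (check: 751·1 + 178·(-4) = 39)
  q = 4: r = 22, s = 0 − 4·1 = -4, t = 1 − 4·(-4) = 17  (check: 751·(-4) + 178·17 = 22)
  q = 1: r = 17, s = 1 − 1·(-4) = 5, t = -4 − 1·17 = -21  (check: 751·5 + 178·(-21) = 17)
  q = 1: r = 5, s = -4 − 1·5 = -9, t = 17 − 1·(-21) = 38  (check: 751·(-9) + 178·38 = 5)
  q = 3: r = 2, s = 5 − 3·(-9) = 32, t = -21 − 3·38 = -135  (check: 751·32 + 178·(-135) = 2)
  q = 2: r = 1, s = -9 − 2·32 = -73, t = 38 − 2·(-135) = 308  (check: 751·(-73) + 178·308 = 1)
The row with r = 1 (the gcd) gives the Bezout coefficients s = -73, t = 308.
Result: 751 · (-73) + 178 · (308) = 1.

gcd(751, 178) = 1; s = -73, t = 308 (check: 751·(-73) + 178·308 = 1).


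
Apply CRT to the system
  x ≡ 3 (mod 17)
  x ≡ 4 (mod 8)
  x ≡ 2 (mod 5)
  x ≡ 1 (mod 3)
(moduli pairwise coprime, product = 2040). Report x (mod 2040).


Product of moduli M = 17 · 8 · 5 · 3 = 2040.
Merge one congruence at a time:
  Start: x ≡ 3 (mod 17).
  Combine with x ≡ 4 (mod 8); new modulus lcm = 136.
    Write x = 3 + 17·t and substitute into x ≡ 4 (mod 8): 17·t ≡ 4 − 3 = 1 (mod 8).
    Reduce coefficients mod 8: 1·t ≡ 1 (mod 8).
    So t ≡ 1 (mod 8).
    Then x = 3 + 17·1 = 20, valid modulo lcm(17, 8) = 136: x ≡ 20 (mod 136).
  Combine with x ≡ 2 (mod 5); new modulus lcm = 680.
    Write x = 20 + 136·t and substitute into x ≡ 2 (mod 5): 136·t ≡ 2 − 20 = -18 (mod 5).
    Reduce coefficients mod 5: 1·t ≡ 2 (mod 5).
    So t ≡ 2 (mod 5).
    Then x = 20 + 136·2 = 292, valid modulo lcm(136, 5) = 680: x ≡ 292 (mod 680).
  Combine with x ≡ 1 (mod 3); new modulus lcm = 2040.
    Write x = 292 + 680·t and substitute into x ≡ 1 (mod 3): 680·t ≡ 1 − 292 = -291 (mod 3).
    Reduce coefficients mod 3: 2·t ≡ 0 (mod 3).
    The inverse of 2 mod 3 is 2 (since 2·2 = 4 = 1·3 + 1), so t ≡ 2·0 = 0 ≡ 0 (mod 3).
    Then x = 292 + 680·0 = 292, valid modulo lcm(680, 3) = 2040: x ≡ 292 (mod 2040).
Verify against each original: 292 mod 17 = 3, 292 mod 8 = 4, 292 mod 5 = 2, 292 mod 3 = 1.

x ≡ 292 (mod 2040).


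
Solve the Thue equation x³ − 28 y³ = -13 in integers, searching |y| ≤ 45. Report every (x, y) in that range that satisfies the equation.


The equation is x³ - 28y³ = -13. For fixed y, x³ = 28·y³ − 13, so a solution requires the RHS to be a perfect cube.
Strategy: iterate y from -45 to 45, compute RHS = 28·y³ − 13, and check whether it is a (positive or negative) perfect cube.
Check small values of y:
  y = 0: RHS = -13 is not a perfect cube.
  y = 1: RHS = 15 is not a perfect cube.
  y = -1: RHS = -41 is not a perfect cube.
  y = 2: RHS = 211 is not a perfect cube.
  y = -2: RHS = -237 is not a perfect cube.
  y = 3: RHS = 743 is not a perfect cube.
  y = -3: RHS = -769 is not a perfect cube.
Continuing the search up to |y| = 45 finds no solutions either.
No (x, y) in the scanned range satisfies the equation.

No integer solutions with |y| ≤ 45.


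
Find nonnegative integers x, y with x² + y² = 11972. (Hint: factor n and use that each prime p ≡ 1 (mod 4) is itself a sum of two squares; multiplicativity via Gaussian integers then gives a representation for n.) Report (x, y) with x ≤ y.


Step 1: Factor n = 11972 = 2^2 · 41 · 73.
Step 2: Check the mod-4 condition on each prime factor: 2 = 2 (special); 41 ≡ 1 (mod 4), exponent 1; 73 ≡ 1 (mod 4), exponent 1.
All primes ≡ 3 (mod 4) appear to even exponent (or don't appear), so by the two-squares theorem n IS expressible as a sum of two squares.
Step 3: Build a representation. Group n = k² · m with k = 2 and m = 41 · 73 = 2993 (a product of primes ≡ 1 (mod 4)); a representation of m scales to one of n via (k·x)² + (k·y)² = k²(x² + y²). Each prime p ≡ 1 (mod 4) is itself a sum of two squares; find a² by testing p − a² for a perfect square:
  41: 41 − 1² = 40, 41 − 2² = 37, 41 − 3² = 32, 41 − 4² = 25 = 5² ⇒ 41 = 4² + 5².
  73: 73 − 1² = 72, 73 − 2² = 69, 73 − 3² = 64 = 8² ⇒ 73 = 3² + 8².
  Combine using the Brahmagupta–Fibonacci identity (a² + b²)(c² + d²) = (ac − bd)² + (ad + bc)² = (ac + bd)² + (ad − bc)²:
  41 · 73 = 2993: from (4² + 5²)(3² + 8²), take (4·3 − 5·8, 4·8 + 5·3) = (12 − 40, 32 + 15) = (-28, 47); dropping signs (only squares matter) gives (28, 47); check 28² + 47² = 784 + 2209 = 2993 ✓.
  Scale by k = 2: (2·28, 2·47) = (56, 94).
Step 4: Order so x ≤ y and verify: 56² + 94² = 3136 + 8836 = 11972 = n. ✓

n = 11972 = 56² + 94² (one valid representation with x ≤ y).


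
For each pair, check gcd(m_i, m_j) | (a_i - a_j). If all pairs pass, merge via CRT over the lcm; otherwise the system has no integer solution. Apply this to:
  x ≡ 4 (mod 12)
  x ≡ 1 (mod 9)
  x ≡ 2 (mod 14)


Moduli 12, 9, 14 are not pairwise coprime, so CRT works modulo lcm(m_i) when all pairwise compatibility conditions hold.
Pairwise compatibility: gcd(m_i, m_j) must divide a_i - a_j for every pair.
Merge one congruence at a time:
  Start: x ≡ 4 (mod 12).
  Combine with x ≡ 1 (mod 9): gcd(12, 9) = 3; 1 - 4 = -3, which IS divisible by 3, so compatible.
    Write x = 4 + 12·t and substitute into x ≡ 1 (mod 9): 12·t ≡ 1 − 4 = -3 (mod 9).
    Divide the congruence (and modulus) by g = 3: 4·t ≡ -1 (mod 3).
    Reduce coefficients mod 3: 1·t ≡ 2 (mod 3).
    So t ≡ 2 (mod 3).
    Then x = 4 + 12·2 = 28, valid modulo lcm(12, 9) = 36: x ≡ 28 (mod 36).
  Combine with x ≡ 2 (mod 14): gcd(36, 14) = 2; 2 - 28 = -26, which IS divisible by 2, so compatible.
    Write x = 28 + 36·t and substitute into x ≡ 2 (mod 14): 36·t ≡ 2 − 28 = -26 (mod 14).
    Divide the congruence (and modulus) by g = 2: 18·t ≡ -13 (mod 7).
    Reduce coefficients mod 7: 4·t ≡ 1 (mod 7).
    The inverse of 4 mod 7 is 2 (since 4·2 = 8 = 1·7 + 1), so t ≡ 2·1 = 2 ≡ 2 (mod 7).
    Then x = 28 + 36·2 = 100, valid modulo lcm(36, 14) = 252: x ≡ 100 (mod 252).
Verify: 100 mod 12 = 4, 100 mod 9 = 1, 100 mod 14 = 2.

x ≡ 100 (mod 252).


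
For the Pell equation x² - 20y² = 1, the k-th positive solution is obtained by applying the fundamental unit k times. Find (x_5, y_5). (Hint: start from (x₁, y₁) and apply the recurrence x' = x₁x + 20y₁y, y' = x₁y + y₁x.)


Step 1: Find the fundamental solution (x₁, y₁) of x² - 20y² = 1.
  Expand √20 as a continued fraction. a₀ = ⌊√20⌋ = 4; iterate m_{k+1} = d_k·a_k − m_k, d_{k+1} = (20 − m_{k+1}²)/d_k, a_{k+1} = ⌊(a₀ + m_{k+1})/d_{k+1}⌋ (starting m₀ = 0, d₀ = 1), with convergents p_k = a_k·p_{k-1} + p_{k-2}, q_k = a_k·q_{k-1} + q_{k-2} (p₋₁ = 1, q₋₁ = 0):
  k = 0: a₀ = 4; p₀/q₀ = 4/1; p₀² − 20·q₀² = 16 − 20 = -4.
  k = 1: m = 4, d = 4, a = ⌊(4 + 4)/4⌋ = 2; p/q = (2·4 + 1)/(2·1 + 0) = 9/2; p² − 20·q² = 81 − 80 = 1.
  The first convergent with p² − 20·q² = 1 gives the fundamental solution (x₁, y₁) = (9, 2).
Step 2: Apply the recurrence (x_{n+1}, y_{n+1}) = (x₁x_n + 20y₁y_n, x₁y_n + y₁x_n) repeatedly.
  From (x_1, y_1) = (9, 2): x_2 = 9·9 + 20·2·2 = 161; y_2 = 9·2 + 2·9 = 36.
  From (x_2, y_2) = (161, 36): x_3 = 9·161 + 20·2·36 = 2889; y_3 = 9·36 + 2·161 = 646.
  From (x_3, y_3) = (2889, 646): x_4 = 9·2889 + 20·2·646 = 51841; y_4 = 9·646 + 2·2889 = 11592.
  From (x_4, y_4) = (51841, 11592): x_5 = 9·51841 + 20·2·11592 = 930249; y_5 = 9·11592 + 2·51841 = 208010.
Step 3: Verify x_5² - 20·y_5² = 865363202001 - 865363202000 = 1 (should be 1). ✓

(x_1, y_1) = (9, 2); (x_5, y_5) = (930249, 208010).


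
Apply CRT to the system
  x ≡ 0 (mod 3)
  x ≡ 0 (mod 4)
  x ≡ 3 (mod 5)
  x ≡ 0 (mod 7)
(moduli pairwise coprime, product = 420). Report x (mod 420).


Product of moduli M = 3 · 4 · 5 · 7 = 420.
Merge one congruence at a time:
  Start: x ≡ 0 (mod 3).
  Combine with x ≡ 0 (mod 4); new modulus lcm = 12.
    Write x = 0 + 3·t and substitute into x ≡ 0 (mod 4): 3·t ≡ 0 − 0 = 0 (mod 4).
    The inverse of 3 mod 4 is 3 (since 3·3 = 9 = 2·4 + 1), so t ≡ 3·0 = 0 ≡ 0 (mod 4).
    Then x = 0 + 3·0 = 0, valid modulo lcm(3, 4) = 12: x ≡ 0 (mod 12).
  Combine with x ≡ 3 (mod 5); new modulus lcm = 60.
    Write x = 0 + 12·t and substitute into x ≡ 3 (mod 5): 12·t ≡ 3 − 0 = 3 (mod 5).
    Reduce coefficients mod 5: 2·t ≡ 3 (mod 5).
    The inverse of 2 mod 5 is 3 (since 2·3 = 6 = 1·5 + 1), so t ≡ 3·3 = 9 ≡ 4 (mod 5).
    Then x = 0 + 12·4 = 48, valid modulo lcm(12, 5) = 60: x ≡ 48 (mod 60).
  Combine with x ≡ 0 (mod 7); new modulus lcm = 420.
    Write x = 48 + 60·t and substitute into x ≡ 0 (mod 7): 60·t ≡ 0 − 48 = -48 (mod 7).
    Reduce coefficients mod 7: 4·t ≡ 1 (mod 7).
    The inverse of 4 mod 7 is 2 (since 4·2 = 8 = 1·7 + 1), so t ≡ 2·1 = 2 ≡ 2 (mod 7).
    Then x = 48 + 60·2 = 168, valid modulo lcm(60, 7) = 420: x ≡ 168 (mod 420).
Verify against each original: 168 mod 3 = 0, 168 mod 4 = 0, 168 mod 5 = 3, 168 mod 7 = 0.

x ≡ 168 (mod 420).


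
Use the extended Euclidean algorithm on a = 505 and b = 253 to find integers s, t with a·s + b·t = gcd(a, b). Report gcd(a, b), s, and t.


Euclidean algorithm on (505, 253) — divide until remainder is 0:
  505 = 1 · 253 + 252
  253 = 1 · 252 + 1
  252 = 252 · 1 + 0
gcd(505, 253) = 1.
Track Bezout coefficients alongside the remainders: start with r₀ = 505 = a·1 + b·0 (s = 1, t = 0) and r₁ = 253 = a·0 + b·1 (s = 0, t = 1); each new remainder r_{k+1} = r_{k-1} − q_k·r_k inherits s_{k+1} = s_{k-1} − q_k·s_k, t_{k+1} = t_{k-1} − q_k·t_k, so r_k = a·s_k + b·t_k at every step:
  q = 1: r = 252, s = 1 − 1·0 = 1, t = 0 − 1·1 = -1  (check: 505·1 + 253·(-1) = 252)
  q = 1: r = 1, s = 0 − 1·1 = -1, t = 1 − 1·(-1) = 2  (check: 505·(-1) + 253·2 = 1)
The row with r = 1 (the gcd) gives the Bezout coefficients s = -1, t = 2.
Result: 505 · (-1) + 253 · (2) = 1.

gcd(505, 253) = 1; s = -1, t = 2 (check: 505·(-1) + 253·2 = 1).


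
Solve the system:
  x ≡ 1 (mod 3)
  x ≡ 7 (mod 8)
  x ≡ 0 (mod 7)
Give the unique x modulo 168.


Moduli 3, 8, 7 are pairwise coprime; by CRT there is a unique solution modulo M = 3 · 8 · 7 = 168.
Solve pairwise, accumulating the modulus:
  Start with x ≡ 1 (mod 3).
  Combine with x ≡ 7 (mod 8): since gcd(3, 8) = 1, we get a unique residue mod 24.
    Write x = 1 + 3·t and substitute into x ≡ 7 (mod 8): 3·t ≡ 7 − 1 = 6 (mod 8).
    The inverse of 3 mod 8 is 3 (since 3·3 = 9 = 1·8 + 1), so t ≡ 3·6 = 18 ≡ 2 (mod 8).
    Then x = 1 + 3·2 = 7, valid modulo lcm(3, 8) = 24: x ≡ 7 (mod 24).
  Combine with x ≡ 0 (mod 7): since gcd(24, 7) = 1, we get a unique residue mod 168.
    Write x = 7 + 24·t and substitute into x ≡ 0 (mod 7): 24·t ≡ 0 − 7 = -7 (mod 7).
    Reduce coefficients mod 7: 3·t ≡ 0 (mod 7).
    The inverse of 3 mod 7 is 5 (since 3·5 = 15 = 2·7 + 1), so t ≡ 5·0 = 0 ≡ 0 (mod 7).
    Then x = 7 + 24·0 = 7, valid modulo lcm(24, 7) = 168: x ≡ 7 (mod 168).
Verify: 7 mod 3 = 1 ✓, 7 mod 8 = 7 ✓, 7 mod 7 = 0 ✓.

x ≡ 7 (mod 168).
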